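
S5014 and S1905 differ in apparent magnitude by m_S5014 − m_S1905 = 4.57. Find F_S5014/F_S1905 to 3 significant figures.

F_S5014/F_S1905 = 10^(−(m_S5014 − m_S1905)/2.5) = 10^(-4.57/2.5) = 10^-1.828 = 0.01486.

0.0149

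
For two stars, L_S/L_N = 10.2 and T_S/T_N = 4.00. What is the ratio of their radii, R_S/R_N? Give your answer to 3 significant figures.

L ∝ R²T⁴ gives R ∝ √L / T², so
R_S/R_N = √(10.2) / (4.00)² = 3.194 / 16.00 = 0.1996.

0.200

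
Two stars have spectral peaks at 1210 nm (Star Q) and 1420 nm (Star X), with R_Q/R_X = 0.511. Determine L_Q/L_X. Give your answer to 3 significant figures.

Wien's law gives T ∝ 1/λ_max, so T_Q/T_X = λ_X/λ_Q = 1420/1210 = 1.174.
Then L ∝ R²T⁴ gives L_Q/L_X = (0.511)² × (1.174)⁴ = 0.2611 × 1.897 = 0.4953.

0.495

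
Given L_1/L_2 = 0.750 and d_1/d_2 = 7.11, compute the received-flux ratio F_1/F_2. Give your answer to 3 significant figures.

F = L/(4πd²), so F_1/F_2 = (L_1/L_2) / (d_1/d_2)²
= 0.750 / (7.11)² = 0.750 / 50.55 = 0.01484.

0.0148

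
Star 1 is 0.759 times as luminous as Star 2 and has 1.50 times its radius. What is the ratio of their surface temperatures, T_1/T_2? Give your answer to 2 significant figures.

0.76

L ∝ R²T⁴ gives T ∝ (L/R²)^(1/4), so
T_1/T_2 = (0.759 / 1.50²)^(1/4) = (0.3373)^(1/4) = 0.7621.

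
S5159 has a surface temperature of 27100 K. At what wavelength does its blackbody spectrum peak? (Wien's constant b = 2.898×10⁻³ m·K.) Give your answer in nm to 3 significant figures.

107 nm

λ_max = b/T = 2.898×10⁻³ / 27100 = 1.07×10^-7 m = 106.9 nm.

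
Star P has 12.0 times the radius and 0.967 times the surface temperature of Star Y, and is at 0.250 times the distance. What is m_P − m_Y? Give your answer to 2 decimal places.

-8.26

L_P/L_Y = (12.0)²(0.967)⁴ = 125.9.
F_P/F_Y = (L_P/L_Y)/(d_P/d_Y)² = 125.9/0.06250 = 2015.
m_P − m_Y = −2.5 log₁₀(2015) = -8.26.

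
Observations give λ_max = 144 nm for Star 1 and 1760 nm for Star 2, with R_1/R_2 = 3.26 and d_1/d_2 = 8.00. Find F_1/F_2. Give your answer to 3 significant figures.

Wien's law: T_1/T_2 = λ_2/λ_1 = 1760/144 = 12.22.
L_1/L_2 = (R_1/R_2)²(T_1/T_2)⁴ = (3.26)²(12.22)⁴ = 2.372×10^5.
F_1/F_2 = (L_1/L_2)/(d_1/d_2)² = 2.372×10^5/(8.00)² = 3706.

3.71×10^3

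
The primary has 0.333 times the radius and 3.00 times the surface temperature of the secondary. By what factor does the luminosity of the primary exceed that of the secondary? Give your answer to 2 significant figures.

From the Stefan–Boltzmann law, L ∝ R²T⁴, so
L_p/L_s = (R_p/R_s)² (T_p/T_s)⁴ = (0.333)² × (3.00)⁴ = 0.1109 × 81.00 = 8.982.

9.0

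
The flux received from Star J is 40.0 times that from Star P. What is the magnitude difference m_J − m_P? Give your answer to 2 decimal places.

m_J − m_P = −2.5 log₁₀(F_J/F_P) = −2.5 log₁₀(40.0) = −2.5 × (1.602) = -4.005.

-4.01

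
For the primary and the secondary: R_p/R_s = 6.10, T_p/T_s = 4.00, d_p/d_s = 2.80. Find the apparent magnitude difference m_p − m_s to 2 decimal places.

-7.71

L_p/L_s = (6.10)²(4.00)⁴ = 9526.
F_p/F_s = (L_p/L_s)/(d_p/d_s)² = 9526/7.840 = 1215.
m_p − m_s = −2.5 log₁₀(1215) = -7.71.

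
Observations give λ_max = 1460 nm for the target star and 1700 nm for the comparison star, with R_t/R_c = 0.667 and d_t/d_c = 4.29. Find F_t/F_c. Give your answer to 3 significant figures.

Wien's law: T_t/T_c = λ_c/λ_t = 1700/1460 = 1.164.
L_t/L_c = (R_t/R_c)²(T_t/T_c)⁴ = (0.667)²(1.164)⁴ = 0.8178.
F_t/F_c = (L_t/L_c)/(d_t/d_c)² = 0.8178/(4.29)² = 0.04443.

0.0444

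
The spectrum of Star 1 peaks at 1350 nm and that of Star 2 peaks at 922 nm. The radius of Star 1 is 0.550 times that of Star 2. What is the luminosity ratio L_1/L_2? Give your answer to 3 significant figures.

0.0658

Wien's law gives T ∝ 1/λ_max, so T_1/T_2 = λ_2/λ_1 = 922/1350 = 0.6830.
Then L ∝ R²T⁴ gives L_1/L_2 = (0.550)² × (0.6830)⁴ = 0.3025 × 0.2176 = 0.06581.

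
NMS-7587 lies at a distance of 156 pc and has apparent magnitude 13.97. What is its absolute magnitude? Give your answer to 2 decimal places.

M = m − 5 log₁₀(d/10 pc) = 13.97 − 5 log₁₀(156/10)
  = 13.97 − 5 × 1.193 = 13.97 − 5.97 = 8.00.

8.00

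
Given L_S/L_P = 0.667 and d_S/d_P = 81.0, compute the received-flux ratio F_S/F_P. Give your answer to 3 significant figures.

1.02×10^-4

F = L/(4πd²), so F_S/F_P = (L_S/L_P) / (d_S/d_P)²
= 0.667 / (81.0)² = 0.667 / 6561 = 1.017×10^-4.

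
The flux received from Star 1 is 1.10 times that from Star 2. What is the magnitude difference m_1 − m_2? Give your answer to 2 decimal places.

m_1 − m_2 = −2.5 log₁₀(F_1/F_2) = −2.5 log₁₀(1.10) = −2.5 × (0.041) = -0.103.

-0.10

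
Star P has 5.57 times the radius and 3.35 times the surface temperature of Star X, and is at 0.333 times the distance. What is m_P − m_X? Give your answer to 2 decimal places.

-11.37

L_P/L_X = (5.57)²(3.35)⁴ = 3907.
F_P/F_X = (L_P/L_X)/(d_P/d_X)² = 3907/0.1109 = 3.524×10^4.
m_P − m_X = −2.5 log₁₀(3.524×10^4) = -11.37.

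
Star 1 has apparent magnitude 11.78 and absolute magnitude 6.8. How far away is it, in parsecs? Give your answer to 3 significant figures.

m − M = 5 log₁₀(d/10 pc)
11.78 − (6.8) = 4.98 = 5 log₁₀(d/10)
d = 10 × 10^(4.98/5) = 10 × 10^0.996 = 99.08 pc.

99.1 pc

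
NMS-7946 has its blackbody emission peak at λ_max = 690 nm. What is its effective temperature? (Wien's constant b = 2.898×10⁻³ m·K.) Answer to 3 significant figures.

T = b/λ_max = 2.898×10⁻³ / (690×10⁻⁹) = 4200 K.

4.20×10^3 K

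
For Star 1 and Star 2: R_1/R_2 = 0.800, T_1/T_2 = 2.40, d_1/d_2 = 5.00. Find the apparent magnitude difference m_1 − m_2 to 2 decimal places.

0.18

L_1/L_2 = (0.800)²(2.40)⁴ = 21.23.
F_1/F_2 = (L_1/L_2)/(d_1/d_2)² = 21.23/25.00 = 0.8493.
m_1 − m_2 = −2.5 log₁₀(0.8493) = 0.18.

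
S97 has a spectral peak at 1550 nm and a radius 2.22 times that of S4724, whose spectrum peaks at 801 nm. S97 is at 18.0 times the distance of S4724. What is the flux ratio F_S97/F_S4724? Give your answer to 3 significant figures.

Wien's law: T_S97/T_S4724 = λ_S4724/λ_S97 = 801/1550 = 0.5168.
L_S97/L_S4724 = (R_S97/R_S4724)²(T_S97/T_S4724)⁴ = (2.22)²(0.5168)⁴ = 0.3515.
F_S97/F_S4724 = (L_S97/L_S4724)/(d_S97/d_S4724)² = 0.3515/(18.0)² = 0.001085.

0.00108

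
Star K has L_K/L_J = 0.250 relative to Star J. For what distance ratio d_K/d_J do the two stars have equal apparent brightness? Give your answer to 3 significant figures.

Equal flux requires L_K/d_K² = L_J/d_J², so d_K/d_J = √(L_K/L_J)
= √(0.250) = 0.5000.

0.500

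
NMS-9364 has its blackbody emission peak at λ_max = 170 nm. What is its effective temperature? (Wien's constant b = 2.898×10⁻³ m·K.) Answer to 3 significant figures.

1.70×10^4 K

T = b/λ_max = 2.898×10⁻³ / (170×10⁻⁹) = 1.705×10^4 K.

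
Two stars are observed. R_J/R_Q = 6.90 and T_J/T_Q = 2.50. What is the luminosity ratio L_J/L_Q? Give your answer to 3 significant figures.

1.86×10^3

From the Stefan–Boltzmann law, L ∝ R²T⁴, so
L_J/L_Q = (R_J/R_Q)² (T_J/T_Q)⁴ = (6.90)² × (2.50)⁴ = 47.61 × 39.06 = 1860.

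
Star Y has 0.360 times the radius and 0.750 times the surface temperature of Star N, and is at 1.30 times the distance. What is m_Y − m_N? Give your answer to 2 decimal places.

4.04

L_Y/L_N = (0.360)²(0.750)⁴ = 0.04101.
F_Y/F_N = (L_Y/L_N)/(d_Y/d_N)² = 0.04101/1.690 = 0.02426.
m_Y − m_N = −2.5 log₁₀(0.02426) = 4.04.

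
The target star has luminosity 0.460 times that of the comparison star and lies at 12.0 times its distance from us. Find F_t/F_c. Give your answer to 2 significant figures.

F = L/(4πd²), so F_t/F_c = (L_t/L_c) / (d_t/d_c)²
= 0.460 / (12.0)² = 0.460 / 144.0 = 0.003194.

0.0032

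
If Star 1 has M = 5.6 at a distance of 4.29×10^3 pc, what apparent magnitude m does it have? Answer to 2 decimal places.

m = M + 5 log₁₀(d/10 pc) = 5.6 + 5 log₁₀(4.29×10^3/10)
  = 5.6 + 5 × 2.632 = 5.6 + 13.16 = 18.76.

18.76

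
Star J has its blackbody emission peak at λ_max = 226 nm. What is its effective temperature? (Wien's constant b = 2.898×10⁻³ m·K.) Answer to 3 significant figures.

1.28×10^4 K

T = b/λ_max = 2.898×10⁻³ / (226×10⁻⁹) = 1.282×10^4 K.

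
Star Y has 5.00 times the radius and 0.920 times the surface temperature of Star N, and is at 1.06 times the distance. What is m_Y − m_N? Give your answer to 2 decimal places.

L_Y/L_N = (5.00)²(0.920)⁴ = 17.91.
F_Y/F_N = (L_Y/L_N)/(d_Y/d_N)² = 17.91/1.124 = 15.94.
m_Y − m_N = −2.5 log₁₀(15.94) = -3.01.

-3.01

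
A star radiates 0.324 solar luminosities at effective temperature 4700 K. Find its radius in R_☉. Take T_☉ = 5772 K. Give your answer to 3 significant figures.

0.858 R_☉

R/R_☉ = √(L/L_☉) / (T/T_☉)² = √(0.324) / (0.8143)²
       = 0.5692 / 0.6630 = 0.8585.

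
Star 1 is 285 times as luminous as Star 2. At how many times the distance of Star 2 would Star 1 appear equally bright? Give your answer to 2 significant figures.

17

Equal flux requires L_1/d_1² = L_2/d_2², so d_1/d_2 = √(L_1/L_2)
= √(285) = 16.88.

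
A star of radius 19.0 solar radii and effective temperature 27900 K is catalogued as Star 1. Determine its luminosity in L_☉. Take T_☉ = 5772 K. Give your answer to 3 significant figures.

1.97×10^5 L_☉

L/L_☉ = (R/R_☉)² (T/T_☉)⁴ = (19.0)² × (27900/5772)⁴
       = 361.0 × (4.834)⁴ = 361.0 × 545.9 = 1.971×10^5.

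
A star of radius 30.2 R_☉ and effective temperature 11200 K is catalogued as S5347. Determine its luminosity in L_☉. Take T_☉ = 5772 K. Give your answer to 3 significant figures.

L/L_☉ = (R/R_☉)² (T/T_☉)⁴ = (30.2)² × (11200/5772)⁴
       = 912.0 × (1.940)⁴ = 912.0 × 14.18 = 1.293×10^4.

1.29×10^4 L_☉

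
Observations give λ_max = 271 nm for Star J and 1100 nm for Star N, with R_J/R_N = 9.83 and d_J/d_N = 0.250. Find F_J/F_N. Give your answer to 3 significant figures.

Wien's law: T_J/T_N = λ_N/λ_J = 1100/271 = 4.059.
L_J/L_N = (R_J/R_N)²(T_J/T_N)⁴ = (9.83)²(4.059)⁴ = 2.623×10^4.
F_J/F_N = (L_J/L_N)/(d_J/d_N)² = 2.623×10^4/(0.250)² = 4.197×10^5.

4.20×10^5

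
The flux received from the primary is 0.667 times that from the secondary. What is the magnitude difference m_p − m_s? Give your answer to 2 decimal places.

m_p − m_s = −2.5 log₁₀(F_p/F_s) = −2.5 log₁₀(0.667) = −2.5 × (-0.176) = 0.440.

0.44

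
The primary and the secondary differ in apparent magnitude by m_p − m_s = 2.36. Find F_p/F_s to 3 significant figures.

F_p/F_s = 10^(−(m_p − m_s)/2.5) = 10^(-2.36/2.5) = 10^-0.944 = 0.1138.

0.114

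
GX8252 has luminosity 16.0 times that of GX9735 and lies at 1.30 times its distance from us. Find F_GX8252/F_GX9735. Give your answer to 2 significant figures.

F = L/(4πd²), so F_GX8252/F_GX9735 = (L_GX8252/L_GX9735) / (d_GX8252/d_GX9735)²
= 16.0 / (1.30)² = 16.0 / 1.690 = 9.467.

9.5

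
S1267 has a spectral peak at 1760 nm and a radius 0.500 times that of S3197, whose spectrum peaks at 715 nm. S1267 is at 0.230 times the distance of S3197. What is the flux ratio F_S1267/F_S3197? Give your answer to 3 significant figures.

Wien's law: T_S1267/T_S3197 = λ_S3197/λ_S1267 = 715/1760 = 0.4062.
L_S1267/L_S3197 = (R_S1267/R_S3197)²(T_S1267/T_S3197)⁴ = (0.500)²(0.4062)⁴ = 0.006809.
F_S1267/F_S3197 = (L_S1267/L_S3197)/(d_S1267/d_S3197)² = 0.006809/(0.230)² = 0.1287.

0.129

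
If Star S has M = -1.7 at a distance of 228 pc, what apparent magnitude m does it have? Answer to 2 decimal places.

5.09

m = M + 5 log₁₀(d/10 pc) = -1.7 + 5 log₁₀(228/10)
  = -1.7 + 5 × 1.358 = -1.7 + 6.79 = 5.09.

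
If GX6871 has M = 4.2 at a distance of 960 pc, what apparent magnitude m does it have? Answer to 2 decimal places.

m = M + 5 log₁₀(d/10 pc) = 4.2 + 5 log₁₀(960/10)
  = 4.2 + 5 × 1.982 = 4.2 + 9.91 = 14.11.

14.11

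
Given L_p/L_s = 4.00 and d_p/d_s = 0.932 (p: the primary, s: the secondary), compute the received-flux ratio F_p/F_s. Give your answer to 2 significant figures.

F = L/(4πd²), so F_p/F_s = (L_p/L_s) / (d_p/d_s)²
= 4.00 / (0.932)² = 4.00 / 0.8686 = 4.605.

4.6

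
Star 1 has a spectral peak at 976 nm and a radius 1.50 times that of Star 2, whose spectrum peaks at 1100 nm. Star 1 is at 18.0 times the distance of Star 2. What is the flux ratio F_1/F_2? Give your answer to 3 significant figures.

Wien's law: T_1/T_2 = λ_2/λ_1 = 1100/976 = 1.127.
L_1/L_2 = (R_1/R_2)²(T_1/T_2)⁴ = (1.50)²(1.127)⁴ = 3.630.
F_1/F_2 = (L_1/L_2)/(d_1/d_2)² = 3.630/(18.0)² = 0.01120.

0.0112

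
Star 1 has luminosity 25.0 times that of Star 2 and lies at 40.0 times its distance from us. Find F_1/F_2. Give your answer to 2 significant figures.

F = L/(4πd²), so F_1/F_2 = (L_1/L_2) / (d_1/d_2)²
= 25.0 / (40.0)² = 25.0 / 1600 = 0.01562.

0.016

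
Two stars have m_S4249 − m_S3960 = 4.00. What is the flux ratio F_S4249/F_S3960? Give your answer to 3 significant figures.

0.0251

F_S4249/F_S3960 = 10^(−(m_S4249 − m_S3960)/2.5) = 10^(-4.00/2.5) = 10^-1.600 = 0.02512.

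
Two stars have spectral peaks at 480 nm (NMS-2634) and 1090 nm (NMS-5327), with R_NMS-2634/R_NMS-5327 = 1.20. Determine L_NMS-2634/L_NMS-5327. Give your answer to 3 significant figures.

38.3

Wien's law gives T ∝ 1/λ_max, so T_NMS-2634/T_NMS-5327 = λ_NMS-5327/λ_NMS-2634 = 1090/480 = 2.271.
Then L ∝ R²T⁴ gives L_NMS-2634/L_NMS-5327 = (1.20)² × (2.271)⁴ = 1.440 × 26.59 = 38.29.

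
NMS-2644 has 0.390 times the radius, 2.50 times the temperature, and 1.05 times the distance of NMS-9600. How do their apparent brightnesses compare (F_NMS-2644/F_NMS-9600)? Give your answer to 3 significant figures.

5.39

L_NMS-2644/L_NMS-9600 = (R_NMS-2644/R_NMS-9600)²(T_NMS-2644/T_NMS-9600)⁴ = (0.390)² × (2.50)⁴ = 5.941.
F_NMS-2644/F_NMS-9600 = (L_NMS-2644/L_NMS-9600)/(d_NMS-2644/d_NMS-9600)² = 5.941 / (1.05)² = 5.389.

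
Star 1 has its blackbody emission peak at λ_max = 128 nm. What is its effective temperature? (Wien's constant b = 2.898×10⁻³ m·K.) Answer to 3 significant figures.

2.26×10^4 K

T = b/λ_max = 2.898×10⁻³ / (128×10⁻⁹) = 2.264×10^4 K.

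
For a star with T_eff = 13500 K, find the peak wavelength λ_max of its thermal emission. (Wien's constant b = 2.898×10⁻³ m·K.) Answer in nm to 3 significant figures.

λ_max = b/T = 2.898×10⁻³ / 13500 = 2.15×10^-7 m = 214.7 nm.

215 nm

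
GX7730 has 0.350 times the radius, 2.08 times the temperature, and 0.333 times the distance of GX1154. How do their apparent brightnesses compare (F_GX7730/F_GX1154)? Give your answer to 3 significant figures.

L_GX7730/L_GX1154 = (R_GX7730/R_GX1154)²(T_GX7730/T_GX1154)⁴ = (0.350)² × (2.08)⁴ = 2.293.
F_GX7730/F_GX1154 = (L_GX7730/L_GX1154)/(d_GX7730/d_GX1154)² = 2.293 / (0.333)² = 20.68.

20.7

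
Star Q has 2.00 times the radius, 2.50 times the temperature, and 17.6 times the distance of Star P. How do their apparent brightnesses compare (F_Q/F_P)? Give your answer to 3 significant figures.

0.504

L_Q/L_P = (R_Q/R_P)²(T_Q/T_P)⁴ = (2.00)² × (2.50)⁴ = 156.2.
F_Q/F_P = (L_Q/L_P)/(d_Q/d_P)² = 156.2 / (17.6)² = 0.5044.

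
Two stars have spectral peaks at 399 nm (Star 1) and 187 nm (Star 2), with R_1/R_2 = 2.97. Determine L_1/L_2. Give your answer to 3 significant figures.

Wien's law gives T ∝ 1/λ_max, so T_1/T_2 = λ_2/λ_1 = 187/399 = 0.4687.
Then L ∝ R²T⁴ gives L_1/L_2 = (2.97)² × (0.4687)⁴ = 8.821 × 0.04825 = 0.4256.

0.426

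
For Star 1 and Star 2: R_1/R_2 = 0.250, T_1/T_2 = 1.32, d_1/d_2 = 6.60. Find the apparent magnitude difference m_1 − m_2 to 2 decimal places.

L_1/L_2 = (0.250)²(1.32)⁴ = 0.1897.
F_1/F_2 = (L_1/L_2)/(d_1/d_2)² = 0.1897/43.56 = 0.004356.
m_1 − m_2 = −2.5 log₁₀(0.004356) = 5.90.

5.90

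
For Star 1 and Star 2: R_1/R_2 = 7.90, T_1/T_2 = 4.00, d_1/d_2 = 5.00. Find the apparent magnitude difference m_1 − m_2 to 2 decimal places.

-7.01

L_1/L_2 = (7.90)²(4.00)⁴ = 1.598×10^4.
F_1/F_2 = (L_1/L_2)/(d_1/d_2)² = 1.598×10^4/25.00 = 639.1.
m_1 − m_2 = −2.5 log₁₀(639.1) = -7.01.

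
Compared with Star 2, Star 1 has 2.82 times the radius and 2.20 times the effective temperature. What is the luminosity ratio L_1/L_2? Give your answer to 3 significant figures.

186

From the Stefan–Boltzmann law, L ∝ R²T⁴, so
L_1/L_2 = (R_1/R_2)² (T_1/T_2)⁴ = (2.82)² × (2.20)⁴ = 7.952 × 23.43 = 186.3.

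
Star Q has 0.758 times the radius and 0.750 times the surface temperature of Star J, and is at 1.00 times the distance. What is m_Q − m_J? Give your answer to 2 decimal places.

L_Q/L_J = (0.758)²(0.750)⁴ = 0.1818.
F_Q/F_J = (L_Q/L_J)/(d_Q/d_J)² = 0.1818/1.000 = 0.1818.
m_Q − m_J = −2.5 log₁₀(0.1818) = 1.85.

1.85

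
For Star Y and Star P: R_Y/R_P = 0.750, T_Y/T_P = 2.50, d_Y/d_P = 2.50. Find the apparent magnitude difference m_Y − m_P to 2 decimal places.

L_Y/L_P = (0.750)²(2.50)⁴ = 21.97.
F_Y/F_P = (L_Y/L_P)/(d_Y/d_P)² = 21.97/6.250 = 3.516.
m_Y − m_P = −2.5 log₁₀(3.516) = -1.37.

-1.37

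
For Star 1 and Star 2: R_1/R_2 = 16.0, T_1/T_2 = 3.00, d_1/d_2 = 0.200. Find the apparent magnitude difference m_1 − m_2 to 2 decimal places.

-14.29

L_1/L_2 = (16.0)²(3.00)⁴ = 2.074×10^4.
F_1/F_2 = (L_1/L_2)/(d_1/d_2)² = 2.074×10^4/0.04000 = 5.184×10^5.
m_1 − m_2 = −2.5 log₁₀(5.184×10^5) = -14.29.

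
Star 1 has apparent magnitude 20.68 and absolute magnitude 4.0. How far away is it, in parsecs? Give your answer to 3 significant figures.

m − M = 5 log₁₀(d/10 pc)
20.68 − (4.0) = 16.68 = 5 log₁₀(d/10)
d = 10 × 10^(16.68/5) = 10 × 10^3.336 = 2.168×10^4 pc.

2.17×10^4 pc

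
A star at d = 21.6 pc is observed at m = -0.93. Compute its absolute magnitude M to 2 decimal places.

-2.60

M = m − 5 log₁₀(d/10 pc) = -0.93 − 5 log₁₀(21.6/10)
  = -0.93 − 5 × 0.334 = -0.93 − 1.67 = -2.60.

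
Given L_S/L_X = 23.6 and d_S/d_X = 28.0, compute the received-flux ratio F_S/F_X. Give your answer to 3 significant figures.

0.0301

F = L/(4πd²), so F_S/F_X = (L_S/L_X) / (d_S/d_X)²
= 23.6 / (28.0)² = 23.6 / 784.0 = 0.03010.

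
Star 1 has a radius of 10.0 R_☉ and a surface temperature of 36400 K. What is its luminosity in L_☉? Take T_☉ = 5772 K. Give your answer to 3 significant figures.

L/L_☉ = (R/R_☉)² (T/T_☉)⁴ = (10.0)² × (36400/5772)⁴
       = 100.0 × (6.306)⁴ = 100.0 × 1582 = 1.582×10^5.

1.58×10^5 L_☉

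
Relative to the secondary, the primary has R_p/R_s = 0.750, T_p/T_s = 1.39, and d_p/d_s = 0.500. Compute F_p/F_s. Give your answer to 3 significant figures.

8.40

L_p/L_s = (R_p/R_s)²(T_p/T_s)⁴ = (0.750)² × (1.39)⁴ = 2.100.
F_p/F_s = (L_p/L_s)/(d_p/d_s)² = 2.100 / (0.500)² = 8.399.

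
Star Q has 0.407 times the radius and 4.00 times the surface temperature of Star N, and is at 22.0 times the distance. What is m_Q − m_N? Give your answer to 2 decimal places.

2.64

L_Q/L_N = (0.407)²(4.00)⁴ = 42.41.
F_Q/F_N = (L_Q/L_N)/(d_Q/d_N)² = 42.41/484.0 = 0.08762.
m_Q − m_N = −2.5 log₁₀(0.08762) = 2.64.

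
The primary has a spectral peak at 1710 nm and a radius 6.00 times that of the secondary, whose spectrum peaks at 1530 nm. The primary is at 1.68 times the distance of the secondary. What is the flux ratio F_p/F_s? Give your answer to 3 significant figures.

Wien's law: T_p/T_s = λ_s/λ_p = 1530/1710 = 0.8947.
L_p/L_s = (R_p/R_s)²(T_p/T_s)⁴ = (6.00)²(0.8947)⁴ = 23.07.
F_p/F_s = (L_p/L_s)/(d_p/d_s)² = 23.07/(1.68)² = 8.175.

8.17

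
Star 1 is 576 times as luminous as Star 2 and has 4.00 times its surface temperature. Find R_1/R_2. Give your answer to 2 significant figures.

1.5

L ∝ R²T⁴ gives R ∝ √L / T², so
R_1/R_2 = √(576) / (4.00)² = 24.00 / 16.00 = 1.500.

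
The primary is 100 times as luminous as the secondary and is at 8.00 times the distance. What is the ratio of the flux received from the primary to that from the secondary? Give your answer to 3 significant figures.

1.56

F = L/(4πd²), so F_p/F_s = (L_p/L_s) / (d_p/d_s)²
= 100 / (8.00)² = 100 / 64.00 = 1.562.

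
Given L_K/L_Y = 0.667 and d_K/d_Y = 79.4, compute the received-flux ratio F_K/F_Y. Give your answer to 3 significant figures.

1.06×10^-4

F = L/(4πd²), so F_K/F_Y = (L_K/L_Y) / (d_K/d_Y)²
= 0.667 / (79.4)² = 0.667 / 6304 = 1.058×10^-4.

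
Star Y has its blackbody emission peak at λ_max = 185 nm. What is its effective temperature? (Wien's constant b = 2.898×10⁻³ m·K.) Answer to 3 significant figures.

T = b/λ_max = 2.898×10⁻³ / (185×10⁻⁹) = 1.566×10^4 K.

1.57×10^4 K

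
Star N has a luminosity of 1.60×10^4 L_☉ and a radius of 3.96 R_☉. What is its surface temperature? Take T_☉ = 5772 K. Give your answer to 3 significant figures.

3.26×10^4 K

T/T_☉ = (L/L_☉)^(1/4) / (R/R_☉)^(1/2)
T = 5772 × (1.60×10^4)^(1/4) / √(3.96) = 5772 × 11.25 / 1.990 = 3.262×10^4 K.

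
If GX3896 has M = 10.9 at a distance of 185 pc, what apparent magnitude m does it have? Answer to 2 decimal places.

17.24

m = M + 5 log₁₀(d/10 pc) = 10.9 + 5 log₁₀(185/10)
  = 10.9 + 5 × 1.267 = 10.9 + 6.34 = 17.24.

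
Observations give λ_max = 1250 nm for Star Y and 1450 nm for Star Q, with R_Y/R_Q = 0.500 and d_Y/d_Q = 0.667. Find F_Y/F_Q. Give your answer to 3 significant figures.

1.02

Wien's law: T_Y/T_Q = λ_Q/λ_Y = 1450/1250 = 1.160.
L_Y/L_Q = (R_Y/R_Q)²(T_Y/T_Q)⁴ = (0.500)²(1.160)⁴ = 0.4527.
F_Y/F_Q = (L_Y/L_Q)/(d_Y/d_Q)² = 0.4527/(0.667)² = 1.017.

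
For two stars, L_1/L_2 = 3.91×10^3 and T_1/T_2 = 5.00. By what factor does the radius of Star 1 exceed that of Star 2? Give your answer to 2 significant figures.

2.5

L ∝ R²T⁴ gives R ∝ √L / T², so
R_1/R_2 = √(3.91×10^3) / (5.00)² = 62.53 / 25.00 = 2.501.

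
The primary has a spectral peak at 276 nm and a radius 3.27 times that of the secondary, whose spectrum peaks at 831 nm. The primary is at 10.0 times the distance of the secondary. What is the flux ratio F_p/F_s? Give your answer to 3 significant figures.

8.79

Wien's law: T_p/T_s = λ_s/λ_p = 831/276 = 3.011.
L_p/L_s = (R_p/R_s)²(T_p/T_s)⁴ = (3.27)²(3.011)⁴ = 878.7.
F_p/F_s = (L_p/L_s)/(d_p/d_s)² = 878.7/(10.0)² = 8.787.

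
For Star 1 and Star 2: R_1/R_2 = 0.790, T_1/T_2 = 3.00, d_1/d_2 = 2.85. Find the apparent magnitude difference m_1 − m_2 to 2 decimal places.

-1.99

L_1/L_2 = (0.790)²(3.00)⁴ = 50.55.
F_1/F_2 = (L_1/L_2)/(d_1/d_2)² = 50.55/8.123 = 6.224.
m_1 − m_2 = −2.5 log₁₀(6.224) = -1.99.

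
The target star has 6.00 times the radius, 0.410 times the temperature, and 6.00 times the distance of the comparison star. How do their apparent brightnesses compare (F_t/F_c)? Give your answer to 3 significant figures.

0.0283

L_t/L_c = (R_t/R_c)²(T_t/T_c)⁴ = (6.00)² × (0.410)⁴ = 1.017.
F_t/F_c = (L_t/L_c)/(d_t/d_c)² = 1.017 / (6.00)² = 0.02826.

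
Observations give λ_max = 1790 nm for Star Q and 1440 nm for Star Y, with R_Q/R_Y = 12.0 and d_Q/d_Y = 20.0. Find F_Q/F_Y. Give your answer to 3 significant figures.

0.151

Wien's law: T_Q/T_Y = λ_Y/λ_Q = 1440/1790 = 0.8045.
L_Q/L_Y = (R_Q/R_Y)²(T_Q/T_Y)⁴ = (12.0)²(0.8045)⁴ = 60.31.
F_Q/F_Y = (L_Q/L_Y)/(d_Q/d_Y)² = 60.31/(20.0)² = 0.1508.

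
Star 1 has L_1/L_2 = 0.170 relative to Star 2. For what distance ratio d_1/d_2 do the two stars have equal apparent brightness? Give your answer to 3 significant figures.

Equal flux requires L_1/d_1² = L_2/d_2², so d_1/d_2 = √(L_1/L_2)
= √(0.170) = 0.4123.

0.412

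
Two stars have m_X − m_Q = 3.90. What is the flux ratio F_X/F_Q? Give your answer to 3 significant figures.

0.0275

F_X/F_Q = 10^(−(m_X − m_Q)/2.5) = 10^(-3.90/2.5) = 10^-1.560 = 0.02754.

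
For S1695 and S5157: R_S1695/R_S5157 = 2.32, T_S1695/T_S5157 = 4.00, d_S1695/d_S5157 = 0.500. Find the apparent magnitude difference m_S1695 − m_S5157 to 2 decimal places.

L_S1695/L_S5157 = (2.32)²(4.00)⁴ = 1378.
F_S1695/F_S5157 = (L_S1695/L_S5157)/(d_S1695/d_S5157)² = 1378/0.2500 = 5512.
m_S1695 − m_S5157 = −2.5 log₁₀(5512) = -9.35.

-9.35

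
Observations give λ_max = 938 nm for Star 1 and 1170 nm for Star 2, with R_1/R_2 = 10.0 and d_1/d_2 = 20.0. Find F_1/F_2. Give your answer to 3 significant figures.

0.605

Wien's law: T_1/T_2 = λ_2/λ_1 = 1170/938 = 1.247.
L_1/L_2 = (R_1/R_2)²(T_1/T_2)⁴ = (10.0)²(1.247)⁴ = 242.1.
F_1/F_2 = (L_1/L_2)/(d_1/d_2)² = 242.1/(20.0)² = 0.6052.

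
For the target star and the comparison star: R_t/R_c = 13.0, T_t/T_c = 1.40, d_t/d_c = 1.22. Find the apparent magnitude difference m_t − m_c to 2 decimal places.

L_t/L_c = (13.0)²(1.40)⁴ = 649.2.
F_t/F_c = (L_t/L_c)/(d_t/d_c)² = 649.2/1.488 = 436.2.
m_t − m_c = −2.5 log₁₀(436.2) = -6.60.

-6.60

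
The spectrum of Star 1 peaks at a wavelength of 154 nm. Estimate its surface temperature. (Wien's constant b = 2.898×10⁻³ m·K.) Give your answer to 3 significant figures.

1.88×10^4 K

T = b/λ_max = 2.898×10⁻³ / (154×10⁻⁹) = 1.882×10^4 K.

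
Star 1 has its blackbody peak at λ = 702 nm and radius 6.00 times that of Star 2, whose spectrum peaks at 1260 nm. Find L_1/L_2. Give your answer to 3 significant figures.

374

Wien's law gives T ∝ 1/λ_max, so T_1/T_2 = λ_2/λ_1 = 1260/702 = 1.795.
Then L ∝ R²T⁴ gives L_1/L_2 = (6.00)² × (1.795)⁴ = 36.00 × 10.38 = 373.6.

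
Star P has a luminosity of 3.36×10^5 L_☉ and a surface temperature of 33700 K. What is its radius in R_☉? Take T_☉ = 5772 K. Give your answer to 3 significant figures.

17.0 R_☉

R/R_☉ = √(L/L_☉) / (T/T_☉)² = √(3.36×10^5) / (5.839)²
       = 579.7 / 34.09 = 17.00.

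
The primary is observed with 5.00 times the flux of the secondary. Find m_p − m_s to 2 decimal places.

-1.75

m_p − m_s = −2.5 log₁₀(F_p/F_s) = −2.5 log₁₀(5.00) = −2.5 × (0.699) = -1.747.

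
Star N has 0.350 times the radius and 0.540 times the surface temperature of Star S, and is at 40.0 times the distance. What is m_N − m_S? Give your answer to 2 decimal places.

L_N/L_S = (0.350)²(0.540)⁴ = 0.01042.
F_N/F_S = (L_N/L_S)/(d_N/d_S)² = 0.01042/1600 = 6.510×10^-6.
m_N − m_S = −2.5 log₁₀(6.510×10^-6) = 12.97.

12.97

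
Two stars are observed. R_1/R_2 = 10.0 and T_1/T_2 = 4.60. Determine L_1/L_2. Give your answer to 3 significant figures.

From the Stefan–Boltzmann law, L ∝ R²T⁴, so
L_1/L_2 = (R_1/R_2)² (T_1/T_2)⁴ = (10.0)² × (4.60)⁴ = 100.0 × 447.7 = 4.477×10^4.

4.48×10^4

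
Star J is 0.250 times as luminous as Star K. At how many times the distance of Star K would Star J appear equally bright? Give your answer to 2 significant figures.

Equal flux requires L_J/d_J² = L_K/d_K², so d_J/d_K = √(L_J/L_K)
= √(0.250) = 0.5000.

0.50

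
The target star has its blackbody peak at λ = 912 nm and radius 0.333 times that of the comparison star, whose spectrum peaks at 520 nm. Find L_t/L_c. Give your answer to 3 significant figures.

Wien's law gives T ∝ 1/λ_max, so T_t/T_c = λ_c/λ_t = 520/912 = 0.5702.
Then L ∝ R²T⁴ gives L_t/L_c = (0.333)² × (0.5702)⁴ = 0.1109 × 0.1057 = 0.01172.

0.0117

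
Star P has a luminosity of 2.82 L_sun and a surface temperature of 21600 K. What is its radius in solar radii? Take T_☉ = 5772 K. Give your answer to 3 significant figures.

R/R_☉ = √(L/L_☉) / (T/T_☉)² = √(2.82) / (3.742)²
       = 1.679 / 14.00 = 0.1199.

0.120 solar radii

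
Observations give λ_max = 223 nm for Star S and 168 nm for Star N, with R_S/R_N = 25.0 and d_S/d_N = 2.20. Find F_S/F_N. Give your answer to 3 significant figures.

Wien's law: T_S/T_N = λ_N/λ_S = 168/223 = 0.7534.
L_S/L_N = (R_S/R_N)²(T_S/T_N)⁴ = (25.0)²(0.7534)⁴ = 201.3.
F_S/F_N = (L_S/L_N)/(d_S/d_N)² = 201.3/(2.20)² = 41.60.

41.6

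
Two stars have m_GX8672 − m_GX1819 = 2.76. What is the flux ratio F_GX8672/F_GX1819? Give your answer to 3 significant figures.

F_GX8672/F_GX1819 = 10^(−(m_GX8672 − m_GX1819)/2.5) = 10^(-2.76/2.5) = 10^-1.104 = 0.07870.

0.0787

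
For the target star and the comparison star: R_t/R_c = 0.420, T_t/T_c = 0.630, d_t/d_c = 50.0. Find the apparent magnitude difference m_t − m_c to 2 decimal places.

12.39

L_t/L_c = (0.420)²(0.630)⁴ = 0.02779.
F_t/F_c = (L_t/L_c)/(d_t/d_c)² = 0.02779/2500 = 1.112×10^-5.
m_t − m_c = −2.5 log₁₀(1.112×10^-5) = 12.39.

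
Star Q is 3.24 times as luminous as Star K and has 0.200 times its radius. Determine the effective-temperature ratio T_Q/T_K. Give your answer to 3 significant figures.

3.00

L ∝ R²T⁴ gives T ∝ (L/R²)^(1/4), so
T_Q/T_K = (3.24 / 0.200²)^(1/4) = (81.00)^(1/4) = 3.000.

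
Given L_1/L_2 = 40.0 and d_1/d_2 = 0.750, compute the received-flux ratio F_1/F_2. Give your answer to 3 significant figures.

71.1

F = L/(4πd²), so F_1/F_2 = (L_1/L_2) / (d_1/d_2)²
= 40.0 / (0.750)² = 40.0 / 0.5625 = 71.11.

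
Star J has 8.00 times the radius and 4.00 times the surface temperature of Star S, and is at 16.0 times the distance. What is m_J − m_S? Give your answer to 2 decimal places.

-4.52

L_J/L_S = (8.00)²(4.00)⁴ = 1.638×10^4.
F_J/F_S = (L_J/L_S)/(d_J/d_S)² = 1.638×10^4/256.0 = 64.00.
m_J − m_S = −2.5 log₁₀(64.00) = -4.52.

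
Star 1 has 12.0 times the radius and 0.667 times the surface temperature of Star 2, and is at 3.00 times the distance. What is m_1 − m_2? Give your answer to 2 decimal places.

L_1/L_2 = (12.0)²(0.667)⁴ = 28.50.
F_1/F_2 = (L_1/L_2)/(d_1/d_2)² = 28.50/9.000 = 3.167.
m_1 − m_2 = −2.5 log₁₀(3.167) = -1.25.

-1.25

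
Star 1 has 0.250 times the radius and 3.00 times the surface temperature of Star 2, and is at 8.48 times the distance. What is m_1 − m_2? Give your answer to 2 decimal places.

L_1/L_2 = (0.250)²(3.00)⁴ = 5.062.
F_1/F_2 = (L_1/L_2)/(d_1/d_2)² = 5.062/71.91 = 0.07040.
m_1 − m_2 = −2.5 log₁₀(0.07040) = 2.88.

2.88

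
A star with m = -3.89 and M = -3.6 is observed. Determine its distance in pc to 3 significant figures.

m − M = 5 log₁₀(d/10 pc)
-3.89 − (-3.6) = -0.29 = 5 log₁₀(d/10)
d = 10 × 10^(-0.29/5) = 10 × 10^-0.058 = 8.750 pc.

8.75 pc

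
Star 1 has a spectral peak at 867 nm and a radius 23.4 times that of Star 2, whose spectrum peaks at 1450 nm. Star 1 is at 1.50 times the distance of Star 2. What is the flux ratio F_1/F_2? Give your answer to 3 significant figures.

1.90×10^3

Wien's law: T_1/T_2 = λ_2/λ_1 = 1450/867 = 1.672.
L_1/L_2 = (R_1/R_2)²(T_1/T_2)⁴ = (23.4)²(1.672)⁴ = 4284.
F_1/F_2 = (L_1/L_2)/(d_1/d_2)² = 4284/(1.50)² = 1904.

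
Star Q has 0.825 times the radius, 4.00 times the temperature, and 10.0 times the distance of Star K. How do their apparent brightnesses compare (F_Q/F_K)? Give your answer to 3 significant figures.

1.74

L_Q/L_K = (R_Q/R_K)²(T_Q/T_K)⁴ = (0.825)² × (4.00)⁴ = 174.2.
F_Q/F_K = (L_Q/L_K)/(d_Q/d_K)² = 174.2 / (10.0)² = 1.742.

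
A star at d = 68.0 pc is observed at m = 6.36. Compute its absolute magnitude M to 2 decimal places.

M = m − 5 log₁₀(d/10 pc) = 6.36 − 5 log₁₀(68.0/10)
  = 6.36 − 5 × 0.833 = 6.36 − 4.16 = 2.20.

2.20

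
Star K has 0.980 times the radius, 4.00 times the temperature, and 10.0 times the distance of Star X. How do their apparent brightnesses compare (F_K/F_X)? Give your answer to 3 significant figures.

2.46

L_K/L_X = (R_K/R_X)²(T_K/T_X)⁴ = (0.980)² × (4.00)⁴ = 245.9.
F_K/F_X = (L_K/L_X)/(d_K/d_X)² = 245.9 / (10.0)² = 2.459.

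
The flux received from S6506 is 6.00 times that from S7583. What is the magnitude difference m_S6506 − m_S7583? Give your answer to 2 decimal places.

m_S6506 − m_S7583 = −2.5 log₁₀(F_S6506/F_S7583) = −2.5 log₁₀(6.00) = −2.5 × (0.778) = -1.945.

-1.95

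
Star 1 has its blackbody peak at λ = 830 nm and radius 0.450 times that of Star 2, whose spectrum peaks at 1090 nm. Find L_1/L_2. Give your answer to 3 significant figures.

0.602

Wien's law gives T ∝ 1/λ_max, so T_1/T_2 = λ_2/λ_1 = 1090/830 = 1.313.
Then L ∝ R²T⁴ gives L_1/L_2 = (0.450)² × (1.313)⁴ = 0.2025 × 2.974 = 0.6023.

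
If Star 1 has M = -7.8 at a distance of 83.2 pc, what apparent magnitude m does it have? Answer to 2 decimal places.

-3.20

m = M + 5 log₁₀(d/10 pc) = -7.8 + 5 log₁₀(83.2/10)
  = -7.8 + 5 × 0.920 = -7.8 + 4.60 = -3.20.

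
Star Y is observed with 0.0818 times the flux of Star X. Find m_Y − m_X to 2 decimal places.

2.72

m_Y − m_X = −2.5 log₁₀(F_Y/F_X) = −2.5 log₁₀(0.0818) = −2.5 × (-1.087) = 2.718.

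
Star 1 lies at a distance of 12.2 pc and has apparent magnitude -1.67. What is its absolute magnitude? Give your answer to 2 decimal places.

-2.10

M = m − 5 log₁₀(d/10 pc) = -1.67 − 5 log₁₀(12.2/10)
  = -1.67 − 5 × 0.086 = -1.67 − 0.43 = -2.10.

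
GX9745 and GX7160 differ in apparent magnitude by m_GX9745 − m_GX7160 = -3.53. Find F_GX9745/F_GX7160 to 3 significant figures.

25.8

F_GX9745/F_GX7160 = 10^(−(m_GX9745 − m_GX7160)/2.5) = 10^(3.53/2.5) = 10^1.412 = 25.82.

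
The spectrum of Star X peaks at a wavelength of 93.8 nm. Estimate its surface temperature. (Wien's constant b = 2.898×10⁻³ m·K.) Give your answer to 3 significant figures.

T = b/λ_max = 2.898×10⁻³ / (93.8×10⁻⁹) = 3.090×10^4 K.

3.09×10^4 K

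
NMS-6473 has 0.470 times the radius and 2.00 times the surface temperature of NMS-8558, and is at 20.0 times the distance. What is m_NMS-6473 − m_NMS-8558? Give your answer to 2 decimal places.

5.13

L_NMS-6473/L_NMS-8558 = (0.470)²(2.00)⁴ = 3.534.
F_NMS-6473/F_NMS-8558 = (L_NMS-6473/L_NMS-8558)/(d_NMS-6473/d_NMS-8558)² = 3.534/400.0 = 0.008836.
m_NMS-6473 − m_NMS-8558 = −2.5 log₁₀(0.008836) = 5.13.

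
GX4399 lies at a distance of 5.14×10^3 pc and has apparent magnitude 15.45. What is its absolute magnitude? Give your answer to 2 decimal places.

1.90

M = m − 5 log₁₀(d/10 pc) = 15.45 − 5 log₁₀(5.14×10^3/10)
  = 15.45 − 5 × 2.711 = 15.45 − 13.55 = 1.90.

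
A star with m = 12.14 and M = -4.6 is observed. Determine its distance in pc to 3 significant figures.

2.23×10^4 pc

m − M = 5 log₁₀(d/10 pc)
12.14 − (-4.6) = 16.74 = 5 log₁₀(d/10)
d = 10 × 10^(16.74/5) = 10 × 10^3.348 = 2.228×10^4 pc.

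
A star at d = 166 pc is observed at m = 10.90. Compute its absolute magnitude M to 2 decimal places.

M = m − 5 log₁₀(d/10 pc) = 10.90 − 5 log₁₀(166/10)
  = 10.90 − 5 × 1.220 = 10.90 − 6.10 = 4.80.

4.80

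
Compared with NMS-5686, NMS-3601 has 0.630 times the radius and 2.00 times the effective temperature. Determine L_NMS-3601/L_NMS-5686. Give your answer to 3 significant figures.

From the Stefan–Boltzmann law, L ∝ R²T⁴, so
L_NMS-3601/L_NMS-5686 = (R_NMS-3601/R_NMS-5686)² (T_NMS-3601/T_NMS-5686)⁴ = (0.630)² × (2.00)⁴ = 0.3969 × 16.00 = 6.350.

6.35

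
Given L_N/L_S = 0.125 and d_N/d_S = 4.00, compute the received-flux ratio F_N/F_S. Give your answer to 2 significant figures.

F = L/(4πd²), so F_N/F_S = (L_N/L_S) / (d_N/d_S)²
= 0.125 / (4.00)² = 0.125 / 16.00 = 0.007812.

0.0078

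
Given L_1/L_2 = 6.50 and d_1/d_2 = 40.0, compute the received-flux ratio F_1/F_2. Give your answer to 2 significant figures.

0.0041

F = L/(4πd²), so F_1/F_2 = (L_1/L_2) / (d_1/d_2)²
= 6.50 / (40.0)² = 6.50 / 1600 = 0.004063.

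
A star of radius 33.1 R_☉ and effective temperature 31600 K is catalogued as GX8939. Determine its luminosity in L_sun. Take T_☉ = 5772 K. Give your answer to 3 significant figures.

L/L_☉ = (R/R_☉)² (T/T_☉)⁴ = (33.1)² × (31600/5772)⁴
       = 1096 × (5.475)⁴ = 1096 × 898.3 = 9.842×10^5.

9.84×10^5 L_sun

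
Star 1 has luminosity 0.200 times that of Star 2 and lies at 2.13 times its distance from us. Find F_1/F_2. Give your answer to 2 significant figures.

0.044

F = L/(4πd²), so F_1/F_2 = (L_1/L_2) / (d_1/d_2)²
= 0.200 / (2.13)² = 0.200 / 4.537 = 0.04408.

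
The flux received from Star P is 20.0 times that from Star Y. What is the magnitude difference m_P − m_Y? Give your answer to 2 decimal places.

-3.25

m_P − m_Y = −2.5 log₁₀(F_P/F_Y) = −2.5 log₁₀(20.0) = −2.5 × (1.301) = -3.253.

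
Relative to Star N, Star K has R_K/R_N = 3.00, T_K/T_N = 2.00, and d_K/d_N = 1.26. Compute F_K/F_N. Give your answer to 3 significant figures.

90.7

L_K/L_N = (R_K/R_N)²(T_K/T_N)⁴ = (3.00)² × (2.00)⁴ = 144.0.
F_K/F_N = (L_K/L_N)/(d_K/d_N)² = 144.0 / (1.26)² = 90.70.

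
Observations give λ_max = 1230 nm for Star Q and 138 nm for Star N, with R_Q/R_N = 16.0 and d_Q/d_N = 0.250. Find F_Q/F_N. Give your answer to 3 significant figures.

0.649

Wien's law: T_Q/T_N = λ_N/λ_Q = 138/1230 = 0.1122.
L_Q/L_N = (R_Q/R_N)²(T_Q/T_N)⁴ = (16.0)²(0.1122)⁴ = 0.04056.
F_Q/F_N = (L_Q/L_N)/(d_Q/d_N)² = 0.04056/(0.250)² = 0.6490.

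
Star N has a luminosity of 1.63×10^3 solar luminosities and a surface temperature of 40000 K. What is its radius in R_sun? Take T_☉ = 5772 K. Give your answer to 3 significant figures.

0.841 R_sun

R/R_☉ = √(L/L_☉) / (T/T_☉)² = √(1.63×10^3) / (6.930)²
       = 40.37 / 48.02 = 0.8407.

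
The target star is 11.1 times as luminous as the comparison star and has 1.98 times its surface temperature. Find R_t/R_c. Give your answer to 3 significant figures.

0.850

L ∝ R²T⁴ gives R ∝ √L / T², so
R_t/R_c = √(11.1) / (1.98)² = 3.332 / 3.920 = 0.8498.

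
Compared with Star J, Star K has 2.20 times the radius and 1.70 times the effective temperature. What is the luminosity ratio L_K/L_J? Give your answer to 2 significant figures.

40

From the Stefan–Boltzmann law, L ∝ R²T⁴, so
L_K/L_J = (R_K/R_J)² (T_K/T_J)⁴ = (2.20)² × (1.70)⁴ = 4.840 × 8.352 = 40.42.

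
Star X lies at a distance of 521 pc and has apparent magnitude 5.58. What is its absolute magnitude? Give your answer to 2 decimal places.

M = m − 5 log₁₀(d/10 pc) = 5.58 − 5 log₁₀(521/10)
  = 5.58 − 5 × 1.717 = 5.58 − 8.58 = -3.00.

-3.00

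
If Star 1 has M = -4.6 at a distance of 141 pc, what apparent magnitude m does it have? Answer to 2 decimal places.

1.15

m = M + 5 log₁₀(d/10 pc) = -4.6 + 5 log₁₀(141/10)
  = -4.6 + 5 × 1.149 = -4.6 + 5.75 = 1.15.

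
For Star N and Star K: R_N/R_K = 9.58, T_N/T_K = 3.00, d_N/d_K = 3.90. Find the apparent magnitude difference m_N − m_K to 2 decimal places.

L_N/L_K = (9.58)²(3.00)⁴ = 7434.
F_N/F_K = (L_N/L_K)/(d_N/d_K)² = 7434/15.21 = 488.8.
m_N − m_K = −2.5 log₁₀(488.8) = -6.72.

-6.72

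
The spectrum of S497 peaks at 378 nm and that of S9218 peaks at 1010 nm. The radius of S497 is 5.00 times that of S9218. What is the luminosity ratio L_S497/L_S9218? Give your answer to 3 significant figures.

Wien's law gives T ∝ 1/λ_max, so T_S497/T_S9218 = λ_S9218/λ_S497 = 1010/378 = 2.672.
Then L ∝ R²T⁴ gives L_S497/L_S9218 = (5.00)² × (2.672)⁴ = 25.00 × 50.97 = 1274.

1.27×10^3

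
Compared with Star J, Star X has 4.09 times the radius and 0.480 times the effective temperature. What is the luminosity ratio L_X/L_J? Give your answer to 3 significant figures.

0.888

From the Stefan–Boltzmann law, L ∝ R²T⁴, so
L_X/L_J = (R_X/R_J)² (T_X/T_J)⁴ = (4.09)² × (0.480)⁴ = 16.73 × 0.05308 = 0.8880.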